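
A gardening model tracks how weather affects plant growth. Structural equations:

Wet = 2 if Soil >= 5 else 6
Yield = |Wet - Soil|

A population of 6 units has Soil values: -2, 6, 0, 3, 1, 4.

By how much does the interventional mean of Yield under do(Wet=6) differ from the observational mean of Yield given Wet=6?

-0.8

Every unit gets Wet=6 under the intervention. Yield values become 8, 0, 6, 3, 5, 2; E[Yield|do(Wet=6)] = 4.
Conditioning on Wet=6 selects the 5 unit(s) with Soil ∈ {-2, 0, 3, 1, 4}. Their Yield values: 8, 6, 3, 5, 2. Mean = 4.8.
Difference = 4 − 4.8 = -0.8.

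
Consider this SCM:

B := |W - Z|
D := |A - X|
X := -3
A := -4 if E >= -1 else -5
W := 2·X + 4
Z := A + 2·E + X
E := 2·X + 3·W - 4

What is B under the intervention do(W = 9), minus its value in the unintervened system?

Under do(W=9), the mechanism W := 2·X + 4 is discarded; W is fixed at 9.
E = 2·X + 3·W - 4  [with X=-3, W=9]  = 17
A = -4 if E >= -1 else -5  [with E=17]  = -4
Z = A + 2·E + X  [with A=-4, E=17, X=-3]  = 27
B = |W - Z|  [with W=9, Z=27]  = 18
Without intervention: W = 2·X + 4  [with X=-3]  = -2; E = 2·X + 3·W - 4  [with X=-3, W=-2]  = -16; A = -4 if E >= -1 else -5  [with E=-16]  = -5; Z = A + 2·E + X  [with A=-5, E=-16, X=-3]  = -40; B = |W - Z|  [with W=-2, Z=-40]  = 38.
Change = 18 − 38 = -20.

-20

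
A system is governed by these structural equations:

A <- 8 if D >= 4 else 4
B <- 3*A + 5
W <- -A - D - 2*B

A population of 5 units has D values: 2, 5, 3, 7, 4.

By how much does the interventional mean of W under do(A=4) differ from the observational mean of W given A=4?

do(A=4) breaks A's dependence on D. With A=4 fixed, W across the units is -40, -43, -41, -45, -42, mean -42.2.
Observing A=4 restricts to units where A's equation naturally yields 4: D ∈ {2, 3}. In that subpopulation W = -40, -41, mean -40.5.
Difference = -42.2 − (-40.5) = -1.7.

-1.7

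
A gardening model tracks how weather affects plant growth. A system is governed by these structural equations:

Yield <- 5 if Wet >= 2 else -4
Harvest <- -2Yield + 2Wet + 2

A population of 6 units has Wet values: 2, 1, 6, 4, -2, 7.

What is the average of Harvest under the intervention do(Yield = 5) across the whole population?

do(Yield=5) breaks Yield's dependence on Wet. With Yield=5 fixed, Harvest across the units is -4, -6, 4, 0, -12, 6, mean -2.

-2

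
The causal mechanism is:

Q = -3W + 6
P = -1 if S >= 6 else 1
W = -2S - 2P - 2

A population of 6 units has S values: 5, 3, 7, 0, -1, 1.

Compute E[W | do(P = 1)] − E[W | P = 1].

do(P=1) breaks P's dependence on S. With P=1 fixed, W across the units is -14, -10, -18, -4, -2, -6, mean -9.
Conditioning on P=1 selects the 5 unit(s) with S ∈ {5, 3, 0, -1, 1}. Their W values: -14, -10, -4, -2, -6. Mean = -7.2.
Difference = -9 − (-7.2) = -1.8.

-1.8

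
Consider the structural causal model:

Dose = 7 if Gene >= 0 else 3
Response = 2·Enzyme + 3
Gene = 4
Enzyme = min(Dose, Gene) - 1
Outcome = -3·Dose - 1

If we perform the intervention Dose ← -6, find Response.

Under do(Dose=-6), the mechanism Dose = 7 if Gene >= 0 else 3 is discarded; Dose is fixed at -6.
Enzyme = min(Dose, Gene) - 1  [with Dose=-6, Gene=4]  = -7
Response = 2·Enzyme + 3  [with Enzyme=-7]  = -11

-11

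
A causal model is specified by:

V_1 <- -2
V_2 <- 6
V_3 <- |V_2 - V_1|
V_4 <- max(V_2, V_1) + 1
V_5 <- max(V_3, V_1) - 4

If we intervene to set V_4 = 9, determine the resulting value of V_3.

8

Under do(V_4=9), the mechanism V_4 <- max(V_2, V_1) + 1 is discarded; V_4 is fixed at 9.
Since V_3 is not a descendant of the intervened variable, it is unaffected.
V_3 = |V_2 - V_1|  [with V_2=6, V_1=-2]  = 8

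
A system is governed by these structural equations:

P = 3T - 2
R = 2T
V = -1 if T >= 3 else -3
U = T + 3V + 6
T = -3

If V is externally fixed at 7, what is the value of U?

do(V=7) replaces the equation V = -1 if T >= 3 else -3 with the constant V = 7.
U = T + 3V + 6  [with T=-3, V=7]  = 24

24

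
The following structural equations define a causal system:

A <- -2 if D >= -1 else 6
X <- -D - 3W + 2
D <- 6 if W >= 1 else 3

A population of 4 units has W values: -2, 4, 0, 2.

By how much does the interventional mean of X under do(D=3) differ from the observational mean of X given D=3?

-6

Under do(D=3), D's equation is replaced by D=3 for every unit. Per-unit X: 5, -13, -1, -7. Mean = -4.
E[X|D=3] averages over only the 2 units with D=3 (W = -2, 0): X = 5, -1, mean 2.
Difference = -4 − 2 = -6.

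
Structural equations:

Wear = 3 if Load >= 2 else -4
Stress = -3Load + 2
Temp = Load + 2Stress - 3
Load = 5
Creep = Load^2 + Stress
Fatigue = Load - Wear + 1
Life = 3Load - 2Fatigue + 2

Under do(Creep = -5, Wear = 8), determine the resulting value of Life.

Under do(Creep = -5, Wear = 8), each intervened variable's structural equation is replaced by its fixed value.
Fatigue = Load - Wear + 1  [with Load=5, Wear=8]  = -2
Life = 3Load - 2Fatigue + 2  [with Load=5, Fatigue=-2]  = 21

21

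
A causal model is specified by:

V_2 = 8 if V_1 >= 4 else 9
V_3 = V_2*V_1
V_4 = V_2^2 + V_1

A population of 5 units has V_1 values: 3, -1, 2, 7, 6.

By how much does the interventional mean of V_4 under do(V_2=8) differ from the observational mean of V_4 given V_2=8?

-3.1

do(V_2=8) breaks V_2's dependence on V_1. With V_2=8 fixed, V_4 across the units is 67, 63, 66, 71, 70, mean 67.4.
Conditioning on V_2=8 selects the 2 unit(s) with V_1 ∈ {7, 6}. Their V_4 values: 71, 70. Mean = 70.5.
Difference = 67.4 − 70.5 = -3.1.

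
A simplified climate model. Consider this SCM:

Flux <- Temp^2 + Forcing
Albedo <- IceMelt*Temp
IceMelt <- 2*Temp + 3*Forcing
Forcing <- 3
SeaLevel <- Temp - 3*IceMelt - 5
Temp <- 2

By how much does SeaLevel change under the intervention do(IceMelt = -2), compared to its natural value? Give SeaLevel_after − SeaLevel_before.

do(IceMelt=-2) replaces the equation IceMelt <- 2*Temp + 3*Forcing with the constant IceMelt = -2.
SeaLevel = Temp - 3*IceMelt - 5  [with Temp=2, IceMelt=-2]  = 3
Without intervention: IceMelt = 2*Temp + 3*Forcing  [with Temp=2, Forcing=3]  = 13; SeaLevel = Temp - 3*IceMelt - 5  [with Temp=2, IceMelt=13]  = -42.
Change = 3 − (-42) = 45.

45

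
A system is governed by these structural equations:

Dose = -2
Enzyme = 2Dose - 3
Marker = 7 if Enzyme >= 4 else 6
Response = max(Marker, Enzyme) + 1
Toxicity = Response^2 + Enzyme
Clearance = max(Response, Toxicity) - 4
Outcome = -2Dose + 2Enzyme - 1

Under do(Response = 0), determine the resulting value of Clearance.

-4

Under do(Response=0), the mechanism Response = max(Marker, Enzyme) + 1 is discarded; Response is fixed at 0.
Enzyme = 2Dose - 3  [with Dose=-2]  = -7
Toxicity = Response^2 + Enzyme  [with Response=0, Enzyme=-7]  = -7
Clearance = max(Response, Toxicity) - 4  [with Response=0, Toxicity=-7]  = -4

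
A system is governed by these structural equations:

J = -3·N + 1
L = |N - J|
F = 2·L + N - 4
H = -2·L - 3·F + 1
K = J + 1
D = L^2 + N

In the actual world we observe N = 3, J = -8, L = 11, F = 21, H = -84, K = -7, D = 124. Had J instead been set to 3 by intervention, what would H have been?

do(J=3) replaces the equation J = -3·N + 1 with the constant J = 3.
L = |N - J|  [with N=3, J=3]  = 0
F = 2·L + N - 4  [with L=0, N=3]  = -1
H = -2·L - 3·F + 1  [with L=0, F=-1]  = 4

4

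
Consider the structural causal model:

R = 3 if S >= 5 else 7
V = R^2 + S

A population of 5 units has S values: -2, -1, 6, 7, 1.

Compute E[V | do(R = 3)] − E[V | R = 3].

The intervention sets R=3 in all 5 units regardless of S. Recomputing V per unit gives 7, 8, 15, 16, 10; average 11.2.
Conditioning on R=3 selects the 2 unit(s) with S ∈ {6, 7}. Their V values: 15, 16. Mean = 15.5.
Difference = 11.2 − 15.5 = -4.3.

-4.3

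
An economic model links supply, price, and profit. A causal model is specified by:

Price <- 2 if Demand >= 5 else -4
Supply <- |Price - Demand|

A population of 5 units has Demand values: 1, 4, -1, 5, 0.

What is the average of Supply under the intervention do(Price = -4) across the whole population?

5.8

do(Price=-4) breaks Price's dependence on Demand. With Price=-4 fixed, Supply across the units is 5, 8, 3, 9, 4, mean 5.8.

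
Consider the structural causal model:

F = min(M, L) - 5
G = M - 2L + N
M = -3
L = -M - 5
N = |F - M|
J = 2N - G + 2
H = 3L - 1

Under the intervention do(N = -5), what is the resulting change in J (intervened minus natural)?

Under do(N=-5), the mechanism N = |F - M| is discarded; N is fixed at -5.
L = -M - 5  [with M=-3]  = -2
G = M - 2L + N  [with M=-3, L=-2, N=-5]  = -4
J = 2N - G + 2  [with N=-5, G=-4]  = -4
Without intervention: L = -M - 5  [with M=-3]  = -2; F = min(M, L) - 5  [with M=-3, L=-2]  = -8; N = |F - M|  [with F=-8, M=-3]  = 5; G = M - 2L + N  [with M=-3, L=-2, N=5]  = 6; J = 2N - G + 2  [with N=5, G=6]  = 6.
Change = -4 − 6 = -10.

-10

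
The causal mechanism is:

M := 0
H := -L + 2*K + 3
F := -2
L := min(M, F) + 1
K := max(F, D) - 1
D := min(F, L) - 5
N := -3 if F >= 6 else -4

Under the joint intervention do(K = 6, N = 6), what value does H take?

Under do(K = 6, N = 6), each intervened variable's structural equation is replaced by its fixed value.
L = min(M, F) + 1  [with M=0, F=-2]  = -1
H = -L + 2*K + 3  [with L=-1, K=6]  = 16

16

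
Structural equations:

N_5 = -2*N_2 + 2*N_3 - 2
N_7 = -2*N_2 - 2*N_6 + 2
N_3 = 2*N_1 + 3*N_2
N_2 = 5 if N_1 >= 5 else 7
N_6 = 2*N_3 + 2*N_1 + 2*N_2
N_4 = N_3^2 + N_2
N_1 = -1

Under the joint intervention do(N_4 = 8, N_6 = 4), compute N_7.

-20

Setting N_4 = 8, N_6 = 4 by intervention discards those variables' equations.
N_2 = 5 if N_1 >= 5 else 7  [with N_1=-1]  = 7
N_7 = -2*N_2 - 2*N_6 + 2  [with N_2=7, N_6=4]  = -20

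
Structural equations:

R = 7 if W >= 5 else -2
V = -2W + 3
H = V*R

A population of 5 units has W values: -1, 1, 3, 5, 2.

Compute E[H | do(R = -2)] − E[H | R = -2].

3

Every unit gets R=-2 under the intervention. H values become -10, -2, 6, 14, 2; E[H|do(R=-2)] = 2.
Observing R=-2 restricts to units where R's equation naturally yields -2: W ∈ {-1, 1, 3, 2}. In that subpopulation H = -10, -2, 6, 2, mean -1.
Difference = 2 − (-1) = 3.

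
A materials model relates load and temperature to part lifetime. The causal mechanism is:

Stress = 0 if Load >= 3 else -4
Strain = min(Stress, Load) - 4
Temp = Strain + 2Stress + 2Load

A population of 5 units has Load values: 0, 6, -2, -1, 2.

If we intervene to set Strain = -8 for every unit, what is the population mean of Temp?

-12.4

The intervention sets Strain=-8 in all 5 units regardless of Load. Recomputing Temp per unit gives -16, 4, -20, -18, -12; average -12.4.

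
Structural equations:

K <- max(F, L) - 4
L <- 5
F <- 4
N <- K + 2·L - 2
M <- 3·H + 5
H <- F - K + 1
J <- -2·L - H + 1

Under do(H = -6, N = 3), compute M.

-13

The joint intervention fixes H = -6, N = 3, removing each variable's own equation.
M = 3·H + 5  [with H=-6]  = -13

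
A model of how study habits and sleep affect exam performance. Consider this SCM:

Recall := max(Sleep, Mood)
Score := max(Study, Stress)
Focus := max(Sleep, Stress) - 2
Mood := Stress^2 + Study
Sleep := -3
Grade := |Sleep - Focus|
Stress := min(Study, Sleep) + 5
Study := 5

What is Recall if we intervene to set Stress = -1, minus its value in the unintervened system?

-3

The intervention breaks the incoming arrows to Stress: Stress := min(Study, Sleep) + 5 no longer applies, and Stress = -1.
Mood = Stress^2 + Study  [with Stress=-1, Study=5]  = 6
Recall = max(Sleep, Mood)  [with Sleep=-3, Mood=6]  = 6
Without intervention: Stress = min(Study, Sleep) + 5  [with Study=5, Sleep=-3]  = 2; Mood = Stress^2 + Study  [with Stress=2, Study=5]  = 9; Recall = max(Sleep, Mood)  [with Sleep=-3, Mood=9]  = 9.
Change = 6 − 9 = -3.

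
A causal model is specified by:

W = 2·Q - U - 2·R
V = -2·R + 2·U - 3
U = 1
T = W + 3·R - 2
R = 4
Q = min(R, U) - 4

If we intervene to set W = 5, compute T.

Under do(W=5), the mechanism W = 2·Q - U - 2·R is discarded; W is fixed at 5.
T = W + 3·R - 2  [with W=5, R=4]  = 15

15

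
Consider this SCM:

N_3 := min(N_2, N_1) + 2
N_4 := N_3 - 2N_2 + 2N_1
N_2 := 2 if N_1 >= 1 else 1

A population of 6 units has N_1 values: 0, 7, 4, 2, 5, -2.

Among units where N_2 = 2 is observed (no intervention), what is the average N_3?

E[N_3|N_2=2] averages over only the 4 units with N_2=2 (N_1 = 7, 4, 2, 5): N_3 = 4, 4, 4, 4, mean 4.

4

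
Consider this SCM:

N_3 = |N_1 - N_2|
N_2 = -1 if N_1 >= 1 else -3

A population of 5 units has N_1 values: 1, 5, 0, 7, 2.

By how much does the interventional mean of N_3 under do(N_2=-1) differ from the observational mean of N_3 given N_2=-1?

-0.75

The intervention sets N_2=-1 in all 5 units regardless of N_1. Recomputing N_3 per unit gives 2, 6, 1, 8, 3; average 4.
E[N_3|N_2=-1] averages over only the 4 units with N_2=-1 (N_1 = 1, 5, 7, 2): N_3 = 2, 6, 8, 3, mean 4.75.
Difference = 4 − 4.75 = -0.75.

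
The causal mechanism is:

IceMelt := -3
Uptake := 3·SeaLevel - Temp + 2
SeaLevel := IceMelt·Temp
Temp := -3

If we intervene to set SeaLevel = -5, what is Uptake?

-10

The intervention breaks the incoming arrows to SeaLevel: SeaLevel := IceMelt·Temp no longer applies, and SeaLevel = -5.
Uptake = 3·SeaLevel - Temp + 2  [with SeaLevel=-5, Temp=-3]  = -10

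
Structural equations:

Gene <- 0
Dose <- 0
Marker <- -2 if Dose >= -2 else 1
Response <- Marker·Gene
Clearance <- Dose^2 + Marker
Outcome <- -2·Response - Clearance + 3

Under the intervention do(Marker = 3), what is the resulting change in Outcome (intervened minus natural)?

The intervention breaks the incoming arrows to Marker: Marker <- -2 if Dose >= -2 else 1 no longer applies, and Marker = 3.
Response = Marker·Gene  [with Marker=3, Gene=0]  = 0
Clearance = Dose^2 + Marker  [with Dose=0, Marker=3]  = 3
Outcome = -2·Response - Clearance + 3  [with Response=0, Clearance=3]  = 0
Without intervention: Marker = -2 if Dose >= -2 else 1  [with Dose=0]  = -2; Response = Marker·Gene  [with Marker=-2, Gene=0]  = 0; Clearance = Dose^2 + Marker  [with Dose=0, Marker=-2]  = -2; Outcome = -2·Response - Clearance + 3  [with Response=0, Clearance=-2]  = 5.
Change = 0 − 5 = -5.

-5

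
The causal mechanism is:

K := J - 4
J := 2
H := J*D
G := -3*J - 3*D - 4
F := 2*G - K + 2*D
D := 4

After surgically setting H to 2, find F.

The intervention breaks the incoming arrows to H: H := J*D no longer applies, and H = 2.
No directed path runs from H to F, so F keeps its natural value.
K = J - 4  [with J=2]  = -2
G = -3*J - 3*D - 4  [with J=2, D=4]  = -22
F = 2*G - K + 2*D  [with G=-22, K=-2, D=4]  = -34

-34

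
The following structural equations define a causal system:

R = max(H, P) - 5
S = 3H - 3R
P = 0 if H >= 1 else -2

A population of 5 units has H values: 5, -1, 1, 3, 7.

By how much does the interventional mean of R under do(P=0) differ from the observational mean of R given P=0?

Every unit gets P=0 under the intervention. R values become 0, -5, -4, -2, 2; E[R|do(P=0)] = -1.8.
Conditioning on P=0 selects the 4 unit(s) with H ∈ {5, 1, 3, 7}. Their R values: 0, -4, -2, 2. Mean = -1.
Difference = -1.8 − (-1) = -0.8.

-0.8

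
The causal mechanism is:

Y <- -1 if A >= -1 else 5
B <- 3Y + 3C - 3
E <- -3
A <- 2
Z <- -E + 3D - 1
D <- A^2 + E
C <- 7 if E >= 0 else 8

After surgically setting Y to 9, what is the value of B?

The intervention breaks the incoming arrows to Y: Y <- -1 if A >= -1 else 5 no longer applies, and Y = 9.
C = 7 if E >= 0 else 8  [with E=-3]  = 8
B = 3Y + 3C - 3  [with Y=9, C=8]  = 48

48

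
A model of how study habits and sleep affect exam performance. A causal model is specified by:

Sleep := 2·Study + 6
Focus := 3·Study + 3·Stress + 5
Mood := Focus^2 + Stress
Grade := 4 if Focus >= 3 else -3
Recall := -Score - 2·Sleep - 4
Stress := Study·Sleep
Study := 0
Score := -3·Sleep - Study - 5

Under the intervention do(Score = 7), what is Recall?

Under do(Score=7), the mechanism Score := -3·Sleep - Study - 5 is discarded; Score is fixed at 7.
Sleep = 2·Study + 6  [with Study=0]  = 6
Recall = -Score - 2·Sleep - 4  [with Score=7, Sleep=6]  = -23

-23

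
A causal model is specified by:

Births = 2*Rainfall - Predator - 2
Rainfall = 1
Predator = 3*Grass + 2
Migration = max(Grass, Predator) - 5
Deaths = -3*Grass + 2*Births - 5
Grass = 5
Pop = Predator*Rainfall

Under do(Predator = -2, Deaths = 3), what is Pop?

-2

Under do(Predator = -2, Deaths = 3), each intervened variable's structural equation is replaced by its fixed value.
Pop = Predator*Rainfall  [with Predator=-2, Rainfall=1]  = -2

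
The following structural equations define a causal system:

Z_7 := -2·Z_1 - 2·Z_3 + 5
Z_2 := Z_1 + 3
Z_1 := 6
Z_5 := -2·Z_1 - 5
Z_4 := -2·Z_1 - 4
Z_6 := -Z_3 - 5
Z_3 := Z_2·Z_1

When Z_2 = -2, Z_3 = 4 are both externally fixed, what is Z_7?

-15

Under do(Z_2 = -2, Z_3 = 4), each intervened variable's structural equation is replaced by its fixed value.
Z_7 = -2·Z_1 - 2·Z_3 + 5  [with Z_1=6, Z_3=4]  = -15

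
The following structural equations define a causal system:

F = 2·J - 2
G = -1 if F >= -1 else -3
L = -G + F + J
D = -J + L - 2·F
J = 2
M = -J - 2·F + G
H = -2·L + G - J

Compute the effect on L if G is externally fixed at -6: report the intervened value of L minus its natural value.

5

The intervention breaks the incoming arrows to G: G = -1 if F >= -1 else -3 no longer applies, and G = -6.
F = 2·J - 2  [with J=2]  = 2
L = -G + F + J  [with G=-6, F=2, J=2]  = 10
Without intervention: F = 2·J - 2  [with J=2]  = 2; G = -1 if F >= -1 else -3  [with F=2]  = -1; L = -G + F + J  [with G=-1, F=2, J=2]  = 5.
Change = 10 − 5 = 5.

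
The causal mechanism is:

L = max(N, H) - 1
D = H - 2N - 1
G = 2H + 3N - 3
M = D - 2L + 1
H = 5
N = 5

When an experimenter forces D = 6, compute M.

The intervention breaks the incoming arrows to D: D = H - 2N - 1 no longer applies, and D = 6.
L = max(N, H) - 1  [with N=5, H=5]  = 4
M = D - 2L + 1  [with D=6, L=4]  = -1

-1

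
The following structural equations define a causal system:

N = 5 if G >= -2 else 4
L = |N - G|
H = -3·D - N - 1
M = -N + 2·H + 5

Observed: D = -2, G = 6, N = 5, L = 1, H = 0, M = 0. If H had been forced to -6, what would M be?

The intervention breaks the incoming arrows to H: H = -3·D - N - 1 no longer applies, and H = -6.
N = 5 if G >= -2 else 4  [with G=6]  = 5
M = -N + 2·H + 5  [with N=5, H=-6]  = -12

-12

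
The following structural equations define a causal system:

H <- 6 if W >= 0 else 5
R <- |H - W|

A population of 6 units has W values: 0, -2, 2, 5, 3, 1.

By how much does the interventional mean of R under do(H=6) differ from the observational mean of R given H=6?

Every unit gets H=6 under the intervention. R values become 6, 8, 4, 1, 3, 5; E[R|do(H=6)] = 4.5.
Conditioning on H=6 selects the 5 unit(s) with W ∈ {0, 2, 5, 3, 1}. Their R values: 6, 4, 1, 3, 5. Mean = 3.8.
Difference = 4.5 − 3.8 = 0.7.

0.7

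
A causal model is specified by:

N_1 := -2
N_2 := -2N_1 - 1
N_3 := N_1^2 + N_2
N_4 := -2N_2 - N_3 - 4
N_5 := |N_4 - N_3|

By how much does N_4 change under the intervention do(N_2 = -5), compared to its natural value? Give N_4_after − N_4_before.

24

Under do(N_2=-5), the mechanism N_2 := -2N_1 - 1 is discarded; N_2 is fixed at -5.
N_3 = N_1^2 + N_2  [with N_1=-2, N_2=-5]  = -1
N_4 = -2N_2 - N_3 - 4  [with N_2=-5, N_3=-1]  = 7
Without intervention: N_2 = -2N_1 - 1  [with N_1=-2]  = 3; N_3 = N_1^2 + N_2  [with N_1=-2, N_2=3]  = 7; N_4 = -2N_2 - N_3 - 4  [with N_2=3, N_3=7]  = -17.
Change = 7 − (-17) = 24.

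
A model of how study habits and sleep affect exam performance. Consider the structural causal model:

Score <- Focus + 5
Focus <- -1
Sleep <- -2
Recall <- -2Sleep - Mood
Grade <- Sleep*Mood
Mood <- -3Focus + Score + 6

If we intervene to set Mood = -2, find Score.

4

Under do(Mood=-2), the mechanism Mood <- -3Focus + Score + 6 is discarded; Mood is fixed at -2.
Since Score is not a descendant of the intervened variable, it is unaffected.
Score = Focus + 5  [with Focus=-1]  = 4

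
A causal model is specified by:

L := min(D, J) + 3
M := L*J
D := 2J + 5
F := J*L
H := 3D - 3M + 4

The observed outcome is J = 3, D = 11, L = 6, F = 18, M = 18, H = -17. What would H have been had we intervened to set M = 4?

The intervention breaks the incoming arrows to M: M := L*J no longer applies, and M = 4.
D = 2J + 5  [with J=3]  = 11
H = 3D - 3M + 4  [with D=11, M=4]  = 25

25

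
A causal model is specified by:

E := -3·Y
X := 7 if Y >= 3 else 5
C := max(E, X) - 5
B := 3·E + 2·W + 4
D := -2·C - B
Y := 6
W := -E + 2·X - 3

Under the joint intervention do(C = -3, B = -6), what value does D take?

12

Setting C = -3, B = -6 by intervention discards those variables' equations.
D = -2·C - B  [with C=-3, B=-6]  = 12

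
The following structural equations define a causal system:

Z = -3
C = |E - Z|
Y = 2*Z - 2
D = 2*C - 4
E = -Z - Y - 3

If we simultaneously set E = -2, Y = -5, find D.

-2

Setting E = -2, Y = -5 by intervention discards those variables' equations.
C = |E - Z|  [with E=-2, Z=-3]  = 1
D = 2*C - 4  [with C=1]  = -2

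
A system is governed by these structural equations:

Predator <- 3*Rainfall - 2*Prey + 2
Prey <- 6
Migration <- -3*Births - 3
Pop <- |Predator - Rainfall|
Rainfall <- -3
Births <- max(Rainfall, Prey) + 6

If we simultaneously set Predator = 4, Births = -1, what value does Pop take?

7

Setting Predator = 4, Births = -1 by intervention discards those variables' equations.
Pop = |Predator - Rainfall|  [with Predator=4, Rainfall=-3]  = 7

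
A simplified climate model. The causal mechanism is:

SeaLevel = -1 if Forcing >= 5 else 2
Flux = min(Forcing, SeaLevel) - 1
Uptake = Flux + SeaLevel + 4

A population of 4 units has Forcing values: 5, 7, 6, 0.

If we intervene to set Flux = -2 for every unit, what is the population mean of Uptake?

1.75

do(Flux=-2) breaks Flux's dependence on Forcing. With Flux=-2 fixed, Uptake across the units is 1, 1, 1, 4, mean 1.75.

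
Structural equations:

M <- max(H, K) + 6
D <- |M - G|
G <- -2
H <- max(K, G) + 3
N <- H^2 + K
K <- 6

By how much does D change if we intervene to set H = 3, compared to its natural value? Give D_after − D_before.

-3

The intervention breaks the incoming arrows to H: H <- max(K, G) + 3 no longer applies, and H = 3.
M = max(H, K) + 6  [with H=3, K=6]  = 12
D = |M - G|  [with M=12, G=-2]  = 14
Without intervention: H = max(K, G) + 3  [with K=6, G=-2]  = 9; M = max(H, K) + 6  [with H=9, K=6]  = 15; D = |M - G|  [with M=15, G=-2]  = 17.
Change = 14 − 17 = -3.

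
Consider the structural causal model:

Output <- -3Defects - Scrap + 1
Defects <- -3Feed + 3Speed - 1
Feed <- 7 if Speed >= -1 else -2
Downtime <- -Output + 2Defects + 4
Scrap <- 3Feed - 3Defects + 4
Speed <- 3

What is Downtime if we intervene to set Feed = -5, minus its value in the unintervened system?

Under do(Feed=-5), the mechanism Feed <- 7 if Speed >= -1 else -2 is discarded; Feed is fixed at -5.
Defects = -3Feed + 3Speed - 1  [with Feed=-5, Speed=3]  = 23
Scrap = 3Feed - 3Defects + 4  [with Feed=-5, Defects=23]  = -80
Output = -3Defects - Scrap + 1  [with Defects=23, Scrap=-80]  = 12
Downtime = -Output + 2Defects + 4  [with Output=12, Defects=23]  = 38
Without intervention: Feed = 7 if Speed >= -1 else -2  [with Speed=3]  = 7; Defects = -3Feed + 3Speed - 1  [with Feed=7, Speed=3]  = -13; Scrap = 3Feed - 3Defects + 4  [with Feed=7, Defects=-13]  = 64; Output = -3Defects - Scrap + 1  [with Defects=-13, Scrap=64]  = -24; Downtime = -Output + 2Defects + 4  [with Output=-24, Defects=-13]  = 2.
Change = 38 − 2 = 36.

36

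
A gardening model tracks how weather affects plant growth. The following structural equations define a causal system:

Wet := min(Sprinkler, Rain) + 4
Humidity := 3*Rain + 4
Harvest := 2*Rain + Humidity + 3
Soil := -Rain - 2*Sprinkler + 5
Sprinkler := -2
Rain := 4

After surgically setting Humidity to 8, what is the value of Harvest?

The intervention breaks the incoming arrows to Humidity: Humidity := 3*Rain + 4 no longer applies, and Humidity = 8.
Harvest = 2*Rain + Humidity + 3  [with Rain=4, Humidity=8]  = 19

19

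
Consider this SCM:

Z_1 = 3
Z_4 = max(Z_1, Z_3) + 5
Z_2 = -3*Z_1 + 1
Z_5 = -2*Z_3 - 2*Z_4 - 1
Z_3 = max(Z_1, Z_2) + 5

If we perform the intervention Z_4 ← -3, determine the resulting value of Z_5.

-11

Intervening sets Z_4 = -3 and removes its equation (Z_4 = max(Z_1, Z_3) + 5).
Z_2 = -3*Z_1 + 1  [with Z_1=3]  = -8
Z_3 = max(Z_1, Z_2) + 5  [with Z_1=3, Z_2=-8]  = 8
Z_5 = -2*Z_3 - 2*Z_4 - 1  [with Z_3=8, Z_4=-3]  = -11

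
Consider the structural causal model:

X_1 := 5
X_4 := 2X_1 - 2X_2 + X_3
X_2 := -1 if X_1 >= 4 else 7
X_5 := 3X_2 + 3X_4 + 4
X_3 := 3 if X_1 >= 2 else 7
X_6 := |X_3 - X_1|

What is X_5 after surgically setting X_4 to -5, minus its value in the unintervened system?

Intervening sets X_4 = -5 and removes its equation (X_4 := 2X_1 - 2X_2 + X_3).
X_2 = -1 if X_1 >= 4 else 7  [with X_1=5]  = -1
X_5 = 3X_2 + 3X_4 + 4  [with X_2=-1, X_4=-5]  = -14
Without intervention: X_2 = -1 if X_1 >= 4 else 7  [with X_1=5]  = -1; X_3 = 3 if X_1 >= 2 else 7  [with X_1=5]  = 3; X_4 = 2X_1 - 2X_2 + X_3  [with X_1=5, X_2=-1, X_3=3]  = 15; X_5 = 3X_2 + 3X_4 + 4  [with X_2=-1, X_4=15]  = 46.
Change = -14 − 46 = -60.

-60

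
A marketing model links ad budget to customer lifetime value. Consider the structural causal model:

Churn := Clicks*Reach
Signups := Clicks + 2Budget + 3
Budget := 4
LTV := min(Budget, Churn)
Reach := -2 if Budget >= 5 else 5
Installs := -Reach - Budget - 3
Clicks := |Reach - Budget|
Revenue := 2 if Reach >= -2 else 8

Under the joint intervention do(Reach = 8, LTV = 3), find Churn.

Under do(Reach = 8, LTV = 3), each intervened variable's structural equation is replaced by its fixed value.
Clicks = |Reach - Budget|  [with Reach=8, Budget=4]  = 4
Churn = Clicks*Reach  [with Clicks=4, Reach=8]  = 32

32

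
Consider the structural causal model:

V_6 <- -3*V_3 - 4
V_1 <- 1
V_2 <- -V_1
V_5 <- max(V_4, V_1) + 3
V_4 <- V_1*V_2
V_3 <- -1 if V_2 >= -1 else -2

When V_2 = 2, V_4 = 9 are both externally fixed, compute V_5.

12

Setting V_2 = 2, V_4 = 9 by intervention discards those variables' equations.
V_5 = max(V_4, V_1) + 3  [with V_4=9, V_1=1]  = 12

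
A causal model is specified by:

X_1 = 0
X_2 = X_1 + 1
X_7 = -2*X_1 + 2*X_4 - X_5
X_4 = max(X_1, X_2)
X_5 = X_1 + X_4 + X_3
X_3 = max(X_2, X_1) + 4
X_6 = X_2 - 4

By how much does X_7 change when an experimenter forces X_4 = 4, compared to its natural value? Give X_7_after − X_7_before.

The intervention breaks the incoming arrows to X_4: X_4 = max(X_1, X_2) no longer applies, and X_4 = 4.
X_2 = X_1 + 1  [with X_1=0]  = 1
X_3 = max(X_2, X_1) + 4  [with X_2=1, X_1=0]  = 5
X_5 = X_1 + X_4 + X_3  [with X_1=0, X_4=4, X_3=5]  = 9
X_7 = -2*X_1 + 2*X_4 - X_5  [with X_1=0, X_4=4, X_5=9]  = -1
Without intervention: X_2 = X_1 + 1  [with X_1=0]  = 1; X_3 = max(X_2, X_1) + 4  [with X_2=1, X_1=0]  = 5; X_4 = max(X_1, X_2)  [with X_1=0, X_2=1]  = 1; X_5 = X_1 + X_4 + X_3  [with X_1=0, X_4=1, X_3=5]  = 6; X_7 = -2*X_1 + 2*X_4 - X_5  [with X_1=0, X_4=1, X_5=6]  = -4.
Change = -1 − (-4) = 3.

3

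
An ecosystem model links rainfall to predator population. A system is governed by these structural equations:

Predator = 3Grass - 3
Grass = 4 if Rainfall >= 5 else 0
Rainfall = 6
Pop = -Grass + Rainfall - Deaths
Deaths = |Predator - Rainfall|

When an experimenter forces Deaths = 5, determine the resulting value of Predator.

Under do(Deaths=5), the mechanism Deaths = |Predator - Rainfall| is discarded; Deaths is fixed at 5.
Since Predator is not a descendant of the intervened variable, it is unaffected.
Grass = 4 if Rainfall >= 5 else 0  [with Rainfall=6]  = 4
Predator = 3Grass - 3  [with Grass=4]  = 9

9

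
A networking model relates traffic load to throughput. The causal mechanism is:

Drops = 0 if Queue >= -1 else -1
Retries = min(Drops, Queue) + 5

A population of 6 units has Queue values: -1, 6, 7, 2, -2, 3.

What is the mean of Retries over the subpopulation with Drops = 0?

4.8

Observing Drops=0 restricts to units where Drops's equation naturally yields 0: Queue ∈ {-1, 6, 7, 2, 3}. In that subpopulation Retries = 4, 5, 5, 5, 5, mean 4.8.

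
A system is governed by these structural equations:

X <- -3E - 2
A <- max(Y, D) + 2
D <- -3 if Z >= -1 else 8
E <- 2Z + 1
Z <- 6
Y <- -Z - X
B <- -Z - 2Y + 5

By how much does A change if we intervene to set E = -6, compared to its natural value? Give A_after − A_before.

Under do(E=-6), the mechanism E <- 2Z + 1 is discarded; E is fixed at -6.
X = -3E - 2  [with E=-6]  = 16
Y = -Z - X  [with Z=6, X=16]  = -22
D = -3 if Z >= -1 else 8  [with Z=6]  = -3
A = max(Y, D) + 2  [with Y=-22, D=-3]  = -1
Without intervention: E = 2Z + 1  [with Z=6]  = 13; X = -3E - 2  [with E=13]  = -41; Y = -Z - X  [with Z=6, X=-41]  = 35; D = -3 if Z >= -1 else 8  [with Z=6]  = -3; A = max(Y, D) + 2  [with Y=35, D=-3]  = 37.
Change = -1 − 37 = -38.

-38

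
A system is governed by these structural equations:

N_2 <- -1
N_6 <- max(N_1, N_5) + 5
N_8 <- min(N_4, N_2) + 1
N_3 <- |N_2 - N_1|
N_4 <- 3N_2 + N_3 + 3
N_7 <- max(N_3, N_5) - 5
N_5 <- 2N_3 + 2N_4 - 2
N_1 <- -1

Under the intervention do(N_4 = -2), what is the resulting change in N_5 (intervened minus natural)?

Intervening sets N_4 = -2 and removes its equation (N_4 <- 3N_2 + N_3 + 3).
N_3 = |N_2 - N_1|  [with N_2=-1, N_1=-1]  = 0
N_5 = 2N_3 + 2N_4 - 2  [with N_3=0, N_4=-2]  = -6
Without intervention: N_3 = |N_2 - N_1|  [with N_2=-1, N_1=-1]  = 0; N_4 = 3N_2 + N_3 + 3  [with N_2=-1, N_3=0]  = 0; N_5 = 2N_3 + 2N_4 - 2  [with N_3=0, N_4=0]  = -2.
Change = -6 − (-2) = -4.

-4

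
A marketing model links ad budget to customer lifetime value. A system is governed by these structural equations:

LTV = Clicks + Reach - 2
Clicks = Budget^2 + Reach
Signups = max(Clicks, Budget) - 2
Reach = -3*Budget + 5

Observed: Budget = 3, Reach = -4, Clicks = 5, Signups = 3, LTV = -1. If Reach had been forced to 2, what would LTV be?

do(Reach=2) replaces the equation Reach = -3*Budget + 5 with the constant Reach = 2.
Clicks = Budget^2 + Reach  [with Budget=3, Reach=2]  = 11
LTV = Clicks + Reach - 2  [with Clicks=11, Reach=2]  = 11

11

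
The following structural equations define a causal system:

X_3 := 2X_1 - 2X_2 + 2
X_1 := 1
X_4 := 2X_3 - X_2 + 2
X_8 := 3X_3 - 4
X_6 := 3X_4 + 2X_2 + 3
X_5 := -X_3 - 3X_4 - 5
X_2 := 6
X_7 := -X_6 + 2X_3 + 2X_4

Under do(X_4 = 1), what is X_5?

0

Intervening sets X_4 = 1 and removes its equation (X_4 := 2X_3 - X_2 + 2).
X_3 = 2X_1 - 2X_2 + 2  [with X_1=1, X_2=6]  = -8
X_5 = -X_3 - 3X_4 - 5  [with X_3=-8, X_4=1]  = 0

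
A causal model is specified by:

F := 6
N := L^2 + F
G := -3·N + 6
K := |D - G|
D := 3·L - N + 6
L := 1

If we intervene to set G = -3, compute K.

The intervention breaks the incoming arrows to G: G := -3·N + 6 no longer applies, and G = -3.
N = L^2 + F  [with L=1, F=6]  = 7
D = 3·L - N + 6  [with L=1, N=7]  = 2
K = |D - G|  [with D=2, G=-3]  = 5

5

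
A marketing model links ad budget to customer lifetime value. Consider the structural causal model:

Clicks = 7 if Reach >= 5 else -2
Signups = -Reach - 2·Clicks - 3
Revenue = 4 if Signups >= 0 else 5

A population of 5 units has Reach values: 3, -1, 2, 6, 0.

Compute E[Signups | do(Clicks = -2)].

Under do(Clicks=-2), Clicks's equation is replaced by Clicks=-2 for every unit. Per-unit Signups: -2, 2, -1, -5, 1. Mean = -1.

-1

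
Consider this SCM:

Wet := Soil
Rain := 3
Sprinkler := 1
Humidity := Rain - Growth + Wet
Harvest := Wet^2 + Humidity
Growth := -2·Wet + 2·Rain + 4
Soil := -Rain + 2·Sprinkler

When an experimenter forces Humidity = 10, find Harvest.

Intervening sets Humidity = 10 and removes its equation (Humidity := Rain - Growth + Wet).
Soil = -Rain + 2·Sprinkler  [with Rain=3, Sprinkler=1]  = -1
Wet = Soil  [with Soil=-1]  = -1
Harvest = Wet^2 + Humidity  [with Wet=-1, Humidity=10]  = 11

11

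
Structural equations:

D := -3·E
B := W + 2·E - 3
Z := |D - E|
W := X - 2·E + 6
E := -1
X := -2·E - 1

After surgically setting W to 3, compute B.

-2

The intervention breaks the incoming arrows to W: W := X - 2·E + 6 no longer applies, and W = 3.
B = W + 2·E - 3  [with W=3, E=-1]  = -2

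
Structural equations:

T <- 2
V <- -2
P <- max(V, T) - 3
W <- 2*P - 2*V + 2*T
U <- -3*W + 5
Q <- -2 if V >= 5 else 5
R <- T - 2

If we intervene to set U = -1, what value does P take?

do(U=-1) replaces the equation U <- -3*W + 5 with the constant U = -1.
P is not downstream of the intervention, so its value is determined by the original equations.
P = max(V, T) - 3  [with V=-2, T=2]  = -1

-1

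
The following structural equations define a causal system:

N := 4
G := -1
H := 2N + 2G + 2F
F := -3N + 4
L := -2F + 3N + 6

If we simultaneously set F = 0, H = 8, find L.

Setting F = 0, H = 8 by intervention discards those variables' equations.
L = -2F + 3N + 6  [with F=0, N=4]  = 18

18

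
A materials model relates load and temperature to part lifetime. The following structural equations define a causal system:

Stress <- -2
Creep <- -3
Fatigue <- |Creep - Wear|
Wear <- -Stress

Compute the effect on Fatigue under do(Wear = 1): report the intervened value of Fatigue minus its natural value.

The intervention breaks the incoming arrows to Wear: Wear <- -Stress no longer applies, and Wear = 1.
Fatigue = |Creep - Wear|  [with Creep=-3, Wear=1]  = 4
Without intervention: Wear = -Stress  [with Stress=-2]  = 2; Fatigue = |Creep - Wear|  [with Creep=-3, Wear=2]  = 5.
Change = 4 − 5 = -1.

-1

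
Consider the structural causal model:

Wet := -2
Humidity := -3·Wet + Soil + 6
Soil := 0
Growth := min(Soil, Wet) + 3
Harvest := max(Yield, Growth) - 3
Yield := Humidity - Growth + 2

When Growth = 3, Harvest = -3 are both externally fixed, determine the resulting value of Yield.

The joint intervention fixes Growth = 3, Harvest = -3, removing each variable's own equation.
Humidity = -3·Wet + Soil + 6  [with Wet=-2, Soil=0]  = 12
Yield = Humidity - Growth + 2  [with Humidity=12, Growth=3]  = 11

11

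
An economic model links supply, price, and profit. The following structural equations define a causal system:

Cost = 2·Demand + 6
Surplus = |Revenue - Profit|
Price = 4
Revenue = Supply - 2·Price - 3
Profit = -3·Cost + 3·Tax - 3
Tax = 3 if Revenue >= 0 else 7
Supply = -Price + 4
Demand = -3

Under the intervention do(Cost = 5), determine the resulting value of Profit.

The intervention breaks the incoming arrows to Cost: Cost = 2·Demand + 6 no longer applies, and Cost = 5.
Supply = -Price + 4  [with Price=4]  = 0
Revenue = Supply - 2·Price - 3  [with Supply=0, Price=4]  = -11
Tax = 3 if Revenue >= 0 else 7  [with Revenue=-11]  = 7
Profit = -3·Cost + 3·Tax - 3  [with Cost=5, Tax=7]  = 3

3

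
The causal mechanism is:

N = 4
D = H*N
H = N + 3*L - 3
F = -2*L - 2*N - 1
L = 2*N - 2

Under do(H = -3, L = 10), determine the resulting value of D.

-12

The joint intervention fixes H = -3, L = 10, removing each variable's own equation.
D = H*N  [with H=-3, N=4]  = -12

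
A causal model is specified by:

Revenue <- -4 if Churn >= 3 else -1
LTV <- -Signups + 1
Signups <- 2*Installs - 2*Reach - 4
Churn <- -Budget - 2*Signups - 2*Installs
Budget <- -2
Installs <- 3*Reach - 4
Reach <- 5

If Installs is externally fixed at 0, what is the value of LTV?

The intervention breaks the incoming arrows to Installs: Installs <- 3*Reach - 4 no longer applies, and Installs = 0.
Signups = 2*Installs - 2*Reach - 4  [with Installs=0, Reach=5]  = -14
LTV = -Signups + 1  [with Signups=-14]  = 15

15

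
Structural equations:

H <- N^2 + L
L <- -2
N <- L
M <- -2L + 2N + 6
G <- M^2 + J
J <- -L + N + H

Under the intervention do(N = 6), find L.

-2

Under do(N=6), the mechanism N <- L is discarded; N is fixed at 6.
L is not downstream of the intervention, so its value is determined by the original equations.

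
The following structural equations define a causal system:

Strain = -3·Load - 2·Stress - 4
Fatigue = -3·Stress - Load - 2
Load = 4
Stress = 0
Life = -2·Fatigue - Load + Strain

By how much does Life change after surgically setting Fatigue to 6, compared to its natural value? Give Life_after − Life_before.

Intervening sets Fatigue = 6 and removes its equation (Fatigue = -3·Stress - Load - 2).
Strain = -3·Load - 2·Stress - 4  [with Load=4, Stress=0]  = -16
Life = -2·Fatigue - Load + Strain  [with Fatigue=6, Load=4, Strain=-16]  = -32
Without intervention: Strain = -3·Load - 2·Stress - 4  [with Load=4, Stress=0]  = -16; Fatigue = -3·Stress - Load - 2  [with Stress=0, Load=4]  = -6; Life = -2·Fatigue - Load + Strain  [with Fatigue=-6, Load=4, Strain=-16]  = -8.
Change = -32 − (-8) = -24.

-24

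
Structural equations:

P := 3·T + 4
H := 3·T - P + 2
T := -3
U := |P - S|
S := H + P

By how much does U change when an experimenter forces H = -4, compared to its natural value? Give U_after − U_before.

do(H=-4) replaces the equation H := 3·T - P + 2 with the constant H = -4.
P = 3·T + 4  [with T=-3]  = -5
S = H + P  [with H=-4, P=-5]  = -9
U = |P - S|  [with P=-5, S=-9]  = 4
Without intervention: P = 3·T + 4  [with T=-3]  = -5; H = 3·T - P + 2  [with T=-3, P=-5]  = -2; S = H + P  [with H=-2, P=-5]  = -7; U = |P - S|  [with P=-5, S=-7]  = 2.
Change = 4 − 2 = 2.

2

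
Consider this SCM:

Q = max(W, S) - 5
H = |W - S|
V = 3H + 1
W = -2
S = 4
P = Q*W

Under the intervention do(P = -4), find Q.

do(P=-4) replaces the equation P = Q*W with the constant P = -4.
No directed path runs from P to Q, so Q keeps its natural value.
Q = max(W, S) - 5  [with W=-2, S=4]  = -1

-1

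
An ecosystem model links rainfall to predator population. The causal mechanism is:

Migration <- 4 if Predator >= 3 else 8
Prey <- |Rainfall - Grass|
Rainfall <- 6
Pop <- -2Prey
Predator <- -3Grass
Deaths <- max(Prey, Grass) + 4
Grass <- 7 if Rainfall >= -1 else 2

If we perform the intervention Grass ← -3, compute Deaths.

13

do(Grass=-3) replaces the equation Grass <- 7 if Rainfall >= -1 else 2 with the constant Grass = -3.
Prey = |Rainfall - Grass|  [with Rainfall=6, Grass=-3]  = 9
Deaths = max(Prey, Grass) + 4  [with Prey=9, Grass=-3]  = 13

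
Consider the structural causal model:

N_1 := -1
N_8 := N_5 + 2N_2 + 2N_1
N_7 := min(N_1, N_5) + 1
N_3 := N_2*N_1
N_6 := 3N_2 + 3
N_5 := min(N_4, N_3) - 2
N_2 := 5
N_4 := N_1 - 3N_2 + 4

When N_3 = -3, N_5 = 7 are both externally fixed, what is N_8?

The joint intervention fixes N_3 = -3, N_5 = 7, removing each variable's own equation.
N_8 = N_5 + 2N_2 + 2N_1  [with N_5=7, N_2=5, N_1=-1]  = 15

15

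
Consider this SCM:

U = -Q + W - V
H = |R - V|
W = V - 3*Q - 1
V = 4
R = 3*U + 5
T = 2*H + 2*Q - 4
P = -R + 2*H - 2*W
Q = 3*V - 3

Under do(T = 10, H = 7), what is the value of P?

Setting T = 10, H = 7 by intervention discards those variables' equations.
Q = 3*V - 3  [with V=4]  = 9
W = V - 3*Q - 1  [with V=4, Q=9]  = -24
U = -Q + W - V  [with Q=9, W=-24, V=4]  = -37
R = 3*U + 5  [with U=-37]  = -106
P = -R + 2*H - 2*W  [with R=-106, H=7, W=-24]  = 168

168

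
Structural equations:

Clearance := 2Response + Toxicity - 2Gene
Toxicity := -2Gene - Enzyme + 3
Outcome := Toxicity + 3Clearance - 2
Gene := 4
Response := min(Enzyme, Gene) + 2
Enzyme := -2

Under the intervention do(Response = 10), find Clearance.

do(Response=10) replaces the equation Response := min(Enzyme, Gene) + 2 with the constant Response = 10.
Toxicity = -2Gene - Enzyme + 3  [with Gene=4, Enzyme=-2]  = -3
Clearance = 2Response + Toxicity - 2Gene  [with Response=10, Toxicity=-3, Gene=4]  = 9

9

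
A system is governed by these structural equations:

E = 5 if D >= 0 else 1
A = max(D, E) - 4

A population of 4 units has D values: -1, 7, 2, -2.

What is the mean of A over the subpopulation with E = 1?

-3

E[A|E=1] averages over only the 2 units with E=1 (D = -1, -2): A = -3, -3, mean -3.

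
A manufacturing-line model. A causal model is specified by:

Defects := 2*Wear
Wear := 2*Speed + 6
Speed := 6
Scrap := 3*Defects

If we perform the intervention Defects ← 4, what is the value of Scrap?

The intervention breaks the incoming arrows to Defects: Defects := 2*Wear no longer applies, and Defects = 4.
Scrap = 3*Defects  [with Defects=4]  = 12

12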